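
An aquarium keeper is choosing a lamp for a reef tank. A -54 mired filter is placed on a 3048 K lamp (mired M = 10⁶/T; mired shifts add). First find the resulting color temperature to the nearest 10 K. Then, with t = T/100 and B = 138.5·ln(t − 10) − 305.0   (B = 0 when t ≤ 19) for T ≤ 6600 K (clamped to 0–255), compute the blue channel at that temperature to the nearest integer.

149

M_in = 10⁶/3048 = 328.08; M_out = 328.08 + (-54) = 274.08.
T_out = 10⁶/274.08 = 3648.5 K → 3650 K; t = 36.5.
B = 138.5·ln(36.5 − 10) − 305.0 = 138.5·ln 26.5 − 305.0 = 138.5·3.2771 − 305.0 = 148.885.
Rounded: 149.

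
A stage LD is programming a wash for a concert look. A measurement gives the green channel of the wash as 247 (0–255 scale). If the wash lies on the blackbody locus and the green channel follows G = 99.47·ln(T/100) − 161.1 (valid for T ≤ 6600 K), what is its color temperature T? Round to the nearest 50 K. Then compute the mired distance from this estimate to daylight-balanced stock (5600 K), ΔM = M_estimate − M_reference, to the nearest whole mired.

ln t = (247 + 161.1) / 99.47 = 4.1027.
t = e^4.1027 = 60.506.
T = 100·t = 6051 K → 6050 K to the nearest 50 K.
M_estimate = 10⁶/6050 = 165.29; M_reference = 10⁶/5600 = 178.57.
ΔM = 165.29 − 178.57 = -13.28 → -13 mireds.

-13 mireds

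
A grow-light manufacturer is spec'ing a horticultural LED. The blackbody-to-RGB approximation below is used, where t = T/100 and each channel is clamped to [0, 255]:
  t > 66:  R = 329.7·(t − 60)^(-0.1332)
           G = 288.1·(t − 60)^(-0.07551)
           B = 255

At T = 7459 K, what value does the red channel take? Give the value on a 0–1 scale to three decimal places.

0.905

t = 7459/100 = 74.59; the t > 66 branch applies.
R = 329.7·(74.59 − 60)^(-0.1332) = 329.7·14.59^(-0.1332) = 329.7·0.69976 = 230.710.
On a 0–1 scale: 230.710/255 = 0.9047 → 0.905.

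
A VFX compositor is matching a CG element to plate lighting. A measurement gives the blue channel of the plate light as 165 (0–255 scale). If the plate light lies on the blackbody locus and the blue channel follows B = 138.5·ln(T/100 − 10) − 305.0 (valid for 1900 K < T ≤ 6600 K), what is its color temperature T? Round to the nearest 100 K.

4000 K

ln(t − 10) = (165 + 305.0) / 138.5 = 3.3935.
t − 10 = e^3.3935 = 29.770, so t = 39.770.
T = 100·t = 3977 K → 4000 K to the nearest 100 K.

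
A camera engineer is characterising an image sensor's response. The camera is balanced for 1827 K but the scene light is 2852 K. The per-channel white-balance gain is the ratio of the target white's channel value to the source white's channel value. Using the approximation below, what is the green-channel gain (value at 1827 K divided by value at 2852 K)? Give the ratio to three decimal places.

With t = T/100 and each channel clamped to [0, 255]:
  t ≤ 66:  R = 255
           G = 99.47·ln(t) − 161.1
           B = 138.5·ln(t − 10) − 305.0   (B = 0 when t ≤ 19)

At 2852 K (t = 28.52):
  G = 99.47·ln 28.52 − 161.1 = 99.47·3.3506 − 161.1 = 172.185.
At 1827 K (t = 18.27):
  G = 99.47·ln 18.27 − 161.1 = 99.47·2.9053 − 161.1 = 127.886.
Gain = 127.886 / 172.185 = 0.7427 → 0.743.

0.743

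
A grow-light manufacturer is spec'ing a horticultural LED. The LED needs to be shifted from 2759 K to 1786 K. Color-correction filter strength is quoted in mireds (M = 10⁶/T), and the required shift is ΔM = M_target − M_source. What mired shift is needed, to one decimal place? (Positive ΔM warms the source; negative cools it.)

M_source = 10⁶/2759 = 362.450; M_target = 10⁶/1786 = 559.910.
ΔM = 559.910 − 362.450 = 197.460 → +197.5 mireds, a warming shift.

+197.5 mireds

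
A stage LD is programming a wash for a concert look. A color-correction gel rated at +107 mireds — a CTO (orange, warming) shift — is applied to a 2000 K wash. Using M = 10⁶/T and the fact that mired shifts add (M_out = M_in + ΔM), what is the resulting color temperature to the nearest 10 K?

M_in = 10⁶/2000 = 500.00 mireds.
M_out = 500.00 + (+107) = 607.00 mireds.
T_out = 10⁶/607.00 = 1647.4 K → 1650 K.

1650 K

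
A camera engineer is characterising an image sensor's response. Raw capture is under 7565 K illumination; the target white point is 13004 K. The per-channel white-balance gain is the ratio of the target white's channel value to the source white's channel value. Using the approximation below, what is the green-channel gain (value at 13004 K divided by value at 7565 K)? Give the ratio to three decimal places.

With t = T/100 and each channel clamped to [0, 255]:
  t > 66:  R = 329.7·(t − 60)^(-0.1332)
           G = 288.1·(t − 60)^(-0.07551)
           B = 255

At 7565 K (t = 75.65):
  G = 288.1·(75.65 − 60)^(-0.07551) = 288.1·15.65^(-0.07551) = 288.1·0.81246 = 234.070.
At 13004 K (t = 130.04):
  G = 288.1·(130.04 − 60)^(-0.07551) = 288.1·70.04^(-0.07551) = 288.1·0.72553 = 209.026.
Gain = 209.026 / 234.070 = 0.8930 → 0.893.

0.893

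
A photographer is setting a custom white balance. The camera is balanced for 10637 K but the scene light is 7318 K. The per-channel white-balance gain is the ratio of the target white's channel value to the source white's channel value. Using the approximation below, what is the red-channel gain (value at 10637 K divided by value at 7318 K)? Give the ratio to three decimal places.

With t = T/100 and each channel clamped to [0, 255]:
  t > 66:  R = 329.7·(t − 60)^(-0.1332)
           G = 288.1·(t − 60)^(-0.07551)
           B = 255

0.846

At 7318 K (t = 73.18):
  R = 329.7·(73.18 − 60)^(-0.1332) = 329.7·13.18^(-0.1332) = 329.7·0.70930 = 233.855.
At 10637 K (t = 106.37):
  R = 329.7·(106.37 − 60)^(-0.1332) = 329.7·46.37^(-0.1332) = 329.7·0.59987 = 197.777.
Gain = 197.777 / 233.855 = 0.8457 → 0.846.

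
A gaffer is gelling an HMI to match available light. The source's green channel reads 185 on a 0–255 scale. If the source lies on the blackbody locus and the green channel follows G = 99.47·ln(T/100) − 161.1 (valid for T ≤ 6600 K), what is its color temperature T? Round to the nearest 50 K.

ln t = (185 + 161.1) / 99.47 = 3.4794.
t = e^3.4794 = 32.442.
T = 100·t = 3244 K → 3250 K to the nearest 50 K.

3250 K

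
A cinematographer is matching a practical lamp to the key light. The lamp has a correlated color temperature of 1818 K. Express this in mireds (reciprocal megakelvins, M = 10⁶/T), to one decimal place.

550.1 mireds

M = 10⁶ / 1818 = 550.055 → 550.1 mireds.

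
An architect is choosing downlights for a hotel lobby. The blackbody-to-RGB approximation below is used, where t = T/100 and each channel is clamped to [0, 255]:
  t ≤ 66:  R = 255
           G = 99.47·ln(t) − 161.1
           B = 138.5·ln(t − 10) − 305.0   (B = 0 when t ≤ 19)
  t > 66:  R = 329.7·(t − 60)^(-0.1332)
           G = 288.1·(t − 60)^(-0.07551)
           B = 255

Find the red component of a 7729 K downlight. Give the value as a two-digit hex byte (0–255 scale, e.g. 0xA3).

t = 7729/100 = 77.29; the t > 66 branch applies.
R = 329.7·(77.29 − 60)^(-0.1332) = 329.7·17.29^(-0.1332) = 329.7·0.68411 = 225.551.
Rounded: 226; in hex, 0xE2.

0xE2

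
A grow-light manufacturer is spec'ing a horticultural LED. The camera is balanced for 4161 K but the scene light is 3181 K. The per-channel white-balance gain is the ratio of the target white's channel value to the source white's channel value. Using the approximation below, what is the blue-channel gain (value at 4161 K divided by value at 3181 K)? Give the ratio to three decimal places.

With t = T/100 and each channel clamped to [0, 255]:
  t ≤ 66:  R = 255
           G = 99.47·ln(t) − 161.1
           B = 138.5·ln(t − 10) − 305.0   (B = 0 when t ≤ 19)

At 3181 K (t = 31.81):
  B = 138.5·ln(31.81 − 10) − 305.0 = 138.5·ln 21.81 − 305.0 = 138.5·3.0824 − 305.0 = 121.908.
At 4161 K (t = 41.61):
  B = 138.5·ln(41.61 − 10) − 305.0 = 138.5·ln 31.61 − 305.0 = 138.5·3.4535 − 305.0 = 173.306.
Gain = 173.306 / 121.908 = 1.4216 → 1.422.

1.422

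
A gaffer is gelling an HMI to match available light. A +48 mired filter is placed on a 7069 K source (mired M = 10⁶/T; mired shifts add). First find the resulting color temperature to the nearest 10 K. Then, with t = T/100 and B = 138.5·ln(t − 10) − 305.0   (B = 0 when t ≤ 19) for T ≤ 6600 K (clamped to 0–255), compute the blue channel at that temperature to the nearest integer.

M_in = 10⁶/7069 = 141.46; M_out = 141.46 + (+48) = 189.46.
T_out = 10⁶/189.46 = 5278.1 K → 5280 K; t = 52.8.
B = 138.5·ln(52.8 − 10) − 305.0 = 138.5·ln 42.8 − 305.0 = 138.5·3.7565 − 305.0 = 215.281.
Rounded: 215.

215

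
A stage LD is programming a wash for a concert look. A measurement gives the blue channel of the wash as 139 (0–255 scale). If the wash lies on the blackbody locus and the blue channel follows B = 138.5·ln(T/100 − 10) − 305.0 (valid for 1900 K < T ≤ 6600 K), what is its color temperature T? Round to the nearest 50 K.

3450 K

ln(t − 10) = (139 + 305.0) / 138.5 = 3.2058.
t − 10 = e^3.2058 = 24.675, so t = 34.675.
T = 100·t = 3467 K → 3450 K to the nearest 50 K.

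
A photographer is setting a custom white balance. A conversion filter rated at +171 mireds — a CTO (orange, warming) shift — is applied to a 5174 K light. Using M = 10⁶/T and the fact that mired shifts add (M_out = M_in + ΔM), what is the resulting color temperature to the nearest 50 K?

M_in = 10⁶/5174 = 193.27 mireds.
M_out = 193.27 + (+171) = 364.27 mireds.
T_out = 10⁶/364.27 = 2745.2 K → 2750 K.

2750 K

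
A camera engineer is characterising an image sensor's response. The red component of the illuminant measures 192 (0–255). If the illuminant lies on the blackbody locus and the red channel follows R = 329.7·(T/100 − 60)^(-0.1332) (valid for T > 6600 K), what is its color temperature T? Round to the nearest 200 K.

11800 K

(t − 60)^(-0.1332) = 192/329.7 = 0.58235.
t − 60 = 0.58235^(1/-0.1332) = 0.58235^(-7.508) = 57.929, so t = 117.929.
T = 100·t = 11793 K → 11800 K to the nearest 200 K.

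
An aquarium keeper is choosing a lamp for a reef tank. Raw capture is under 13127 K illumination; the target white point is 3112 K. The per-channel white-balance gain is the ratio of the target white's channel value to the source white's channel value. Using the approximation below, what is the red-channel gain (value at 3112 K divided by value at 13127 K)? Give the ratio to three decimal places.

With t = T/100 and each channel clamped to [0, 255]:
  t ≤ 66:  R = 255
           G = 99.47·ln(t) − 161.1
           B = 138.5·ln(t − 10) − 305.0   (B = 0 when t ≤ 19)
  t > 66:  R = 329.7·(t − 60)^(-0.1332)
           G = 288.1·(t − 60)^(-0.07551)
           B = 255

At 13127 K (t = 131.27):
  R = 329.7·(131.27 − 60)^(-0.1332) = 329.7·71.27^(-0.1332) = 329.7·0.56649 = 186.772.
At 3112 K (t = 31.12):
  R = 255 by definition for t ≤ 66.
Gain = 255.000 / 186.772 = 1.3653 → 1.365.

1.365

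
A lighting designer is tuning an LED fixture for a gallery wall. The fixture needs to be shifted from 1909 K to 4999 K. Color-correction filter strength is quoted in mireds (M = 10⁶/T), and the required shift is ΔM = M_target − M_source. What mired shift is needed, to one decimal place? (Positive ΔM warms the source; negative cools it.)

-323.8 mireds

M_source = 10⁶/1909 = 523.834; M_target = 10⁶/4999 = 200.040.
ΔM = 200.040 − 523.834 = -323.794 → -323.8 mireds, a cooling shift.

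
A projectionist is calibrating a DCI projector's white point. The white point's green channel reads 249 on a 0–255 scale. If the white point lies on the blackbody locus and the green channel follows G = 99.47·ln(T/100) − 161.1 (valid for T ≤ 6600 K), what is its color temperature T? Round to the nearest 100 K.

ln t = (249 + 161.1) / 99.47 = 4.1229.
t = e^4.1229 = 61.735.
T = 100·t = 6174 K → 6200 K to the nearest 100 K.

6200 K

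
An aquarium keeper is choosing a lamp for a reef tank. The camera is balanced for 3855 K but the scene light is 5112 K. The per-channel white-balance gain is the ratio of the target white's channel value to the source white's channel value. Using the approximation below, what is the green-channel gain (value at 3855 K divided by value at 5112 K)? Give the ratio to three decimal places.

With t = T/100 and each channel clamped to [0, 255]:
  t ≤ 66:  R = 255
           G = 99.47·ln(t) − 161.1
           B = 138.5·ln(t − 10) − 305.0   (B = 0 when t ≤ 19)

0.878

At 5112 K (t = 51.12):
  G = 99.47·ln 51.12 − 161.1 = 99.47·3.9342 − 161.1 = 230.232.
At 3855 K (t = 38.55):
  G = 99.47·ln 38.55 − 161.1 = 99.47·3.6520 − 161.1 = 202.160.
Gain = 202.160 / 230.232 = 0.8781 → 0.878.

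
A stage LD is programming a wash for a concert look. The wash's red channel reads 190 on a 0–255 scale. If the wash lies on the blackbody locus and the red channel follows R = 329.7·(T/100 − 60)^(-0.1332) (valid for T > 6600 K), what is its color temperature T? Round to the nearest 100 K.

12300 K

(t − 60)^(-0.1332) = 190/329.7 = 0.57628.
t − 60 = 0.57628^(1/-0.1332) = 0.57628^(-7.508) = 62.667, so t = 122.667.
T = 100·t = 12267 K → 12300 K to the nearest 100 K.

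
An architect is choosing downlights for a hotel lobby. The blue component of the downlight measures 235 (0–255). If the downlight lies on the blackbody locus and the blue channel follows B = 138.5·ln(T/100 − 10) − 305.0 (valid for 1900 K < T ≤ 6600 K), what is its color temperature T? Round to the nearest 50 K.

ln(t − 10) = (235 + 305.0) / 138.5 = 3.8989.
t − 10 = e^3.8989 = 49.349, so t = 59.349.
T = 100·t = 5935 K → 5950 K to the nearest 50 K.

5950 K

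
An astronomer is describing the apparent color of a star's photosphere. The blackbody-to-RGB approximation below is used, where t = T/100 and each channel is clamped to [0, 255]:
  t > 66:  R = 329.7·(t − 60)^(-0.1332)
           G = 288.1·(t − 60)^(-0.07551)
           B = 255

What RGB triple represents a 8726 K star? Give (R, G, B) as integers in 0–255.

(212, 224, 255)

t = 8726/100 = 87.26; the t > 66 branch applies.
R = 329.7·(87.26 − 60)^(-0.1332) = 329.7·27.26^(-0.1332) = 329.7·0.64385 = 212.279.
G = 288.1·(87.26 − 60)^(-0.07551) = 288.1·27.26^(-0.07551) = 288.1·0.77912 = 224.464.
B = 255 by definition for t > 66.
Rounded: (212, 224, 255).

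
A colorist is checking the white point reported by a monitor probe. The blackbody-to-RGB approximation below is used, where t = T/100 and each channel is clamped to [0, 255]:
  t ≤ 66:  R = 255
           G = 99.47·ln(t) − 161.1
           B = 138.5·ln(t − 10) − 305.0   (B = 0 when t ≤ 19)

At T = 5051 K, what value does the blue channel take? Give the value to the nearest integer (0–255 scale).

t = 5051/100 = 50.51; the t ≤ 66 branch applies.
B = 138.5·ln(50.51 − 10) − 305.0 = 138.5·ln 40.51 − 305.0 = 138.5·3.7015 − 305.0 = 207.665.
Rounded: 208.

208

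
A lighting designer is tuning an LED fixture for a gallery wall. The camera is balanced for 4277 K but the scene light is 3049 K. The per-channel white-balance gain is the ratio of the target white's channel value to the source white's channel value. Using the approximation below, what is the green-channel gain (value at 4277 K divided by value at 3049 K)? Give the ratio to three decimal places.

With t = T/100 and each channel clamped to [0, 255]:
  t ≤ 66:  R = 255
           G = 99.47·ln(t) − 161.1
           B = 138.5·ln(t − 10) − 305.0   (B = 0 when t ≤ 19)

1.188

At 3049 K (t = 30.49):
  G = 99.47·ln 30.49 − 161.1 = 99.47·3.4174 − 161.1 = 178.829.
At 4277 K (t = 42.77):
  G = 99.47·ln 42.77 − 161.1 = 99.47·3.7558 − 161.1 = 212.493.
Gain = 212.493 / 178.829 = 1.1882 → 1.188.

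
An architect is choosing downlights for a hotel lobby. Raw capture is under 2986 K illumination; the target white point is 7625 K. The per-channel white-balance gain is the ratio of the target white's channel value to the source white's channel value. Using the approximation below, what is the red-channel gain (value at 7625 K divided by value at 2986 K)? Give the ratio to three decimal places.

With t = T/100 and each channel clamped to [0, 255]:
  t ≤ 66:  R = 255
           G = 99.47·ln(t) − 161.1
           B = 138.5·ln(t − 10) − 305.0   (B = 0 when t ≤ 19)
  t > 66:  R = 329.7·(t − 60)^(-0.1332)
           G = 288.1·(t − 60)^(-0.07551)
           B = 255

0.892

At 2986 K (t = 29.86):
  R = 255 by definition for t ≤ 66.
At 7625 K (t = 76.25):
  R = 329.7·(76.25 − 60)^(-0.1332) = 329.7·16.25^(-0.1332) = 329.7·0.68979 = 227.422.
Gain = 227.422 / 255.000 = 0.8919 → 0.892.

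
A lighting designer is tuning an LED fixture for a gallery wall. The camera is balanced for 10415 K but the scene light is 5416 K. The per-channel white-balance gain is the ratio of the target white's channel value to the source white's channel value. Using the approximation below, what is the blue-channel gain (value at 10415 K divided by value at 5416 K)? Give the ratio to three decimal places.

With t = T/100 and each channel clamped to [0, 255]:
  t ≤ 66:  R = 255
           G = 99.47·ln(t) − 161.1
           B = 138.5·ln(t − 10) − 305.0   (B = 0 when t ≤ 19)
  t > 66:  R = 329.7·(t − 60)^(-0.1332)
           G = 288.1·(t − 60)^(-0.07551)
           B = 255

At 5416 K (t = 54.16):
  B = 138.5·ln(54.16 − 10) − 305.0 = 138.5·ln 44.16 − 305.0 = 138.5·3.7878 − 305.0 = 219.613.
At 10415 K (t = 104.15):
  B = 255 by definition for t > 66.
Gain = 255.000 / 219.613 = 1.1611 → 1.161.

1.161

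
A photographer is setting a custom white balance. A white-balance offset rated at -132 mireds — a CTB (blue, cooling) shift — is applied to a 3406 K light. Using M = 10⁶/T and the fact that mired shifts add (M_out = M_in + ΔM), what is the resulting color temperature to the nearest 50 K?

M_in = 10⁶/3406 = 293.60 mireds.
M_out = 293.60 + (-132) = 161.60 mireds.
T_out = 10⁶/161.60 = 6188.1 K → 6200 K.

6200 K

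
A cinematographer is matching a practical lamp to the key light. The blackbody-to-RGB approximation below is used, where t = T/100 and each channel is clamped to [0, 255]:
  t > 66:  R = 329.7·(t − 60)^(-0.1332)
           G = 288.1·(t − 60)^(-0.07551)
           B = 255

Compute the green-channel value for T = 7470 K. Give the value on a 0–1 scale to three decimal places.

t = 7470/100 = 74.7; the t > 66 branch applies.
G = 288.1·(74.7 − 60)^(-0.07551) = 288.1·14.7^(-0.07551) = 288.1·0.81631 = 235.179.
On a 0–1 scale: 235.179/255 = 0.9223 → 0.922.

0.922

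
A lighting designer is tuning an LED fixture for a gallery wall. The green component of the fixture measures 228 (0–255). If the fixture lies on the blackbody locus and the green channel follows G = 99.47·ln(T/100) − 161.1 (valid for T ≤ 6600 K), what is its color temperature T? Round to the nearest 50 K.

5000 K

ln t = (228 + 161.1) / 99.47 = 3.9117.
t = e^3.9117 = 49.985.
T = 100·t = 4999 K → 5000 K to the nearest 50 K.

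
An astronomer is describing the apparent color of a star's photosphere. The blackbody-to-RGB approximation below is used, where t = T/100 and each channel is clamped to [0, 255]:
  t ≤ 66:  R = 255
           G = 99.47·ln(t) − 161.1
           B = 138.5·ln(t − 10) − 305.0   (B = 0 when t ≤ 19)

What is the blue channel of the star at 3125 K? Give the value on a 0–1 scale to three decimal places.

t = 3125/100 = 31.25; the t ≤ 66 branch applies.
B = 138.5·ln(31.25 − 10) − 305.0 = 138.5·ln 21.25 − 305.0 = 138.5·3.0564 − 305.0 = 118.305.
On a 0–1 scale: 118.305/255 = 0.4639 → 0.464.

0.464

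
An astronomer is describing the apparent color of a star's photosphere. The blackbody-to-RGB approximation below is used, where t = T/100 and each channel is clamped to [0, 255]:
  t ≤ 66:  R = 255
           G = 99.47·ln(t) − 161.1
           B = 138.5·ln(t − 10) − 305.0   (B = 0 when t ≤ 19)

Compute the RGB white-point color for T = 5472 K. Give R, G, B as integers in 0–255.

R=255, G=237, B=221

t = 5472/100 = 54.72; the t ≤ 66 branch applies.
R = 255 by definition for t ≤ 66.
G = 99.47·ln 54.72 − 161.1 = 99.47·4.0022 − 161.1 = 237.002.
B = 138.5·ln(54.72 − 10) − 305.0 = 138.5·ln 44.72 − 305.0 = 138.5·3.8004 − 305.0 = 221.358.
Rounded: (255, 237, 221).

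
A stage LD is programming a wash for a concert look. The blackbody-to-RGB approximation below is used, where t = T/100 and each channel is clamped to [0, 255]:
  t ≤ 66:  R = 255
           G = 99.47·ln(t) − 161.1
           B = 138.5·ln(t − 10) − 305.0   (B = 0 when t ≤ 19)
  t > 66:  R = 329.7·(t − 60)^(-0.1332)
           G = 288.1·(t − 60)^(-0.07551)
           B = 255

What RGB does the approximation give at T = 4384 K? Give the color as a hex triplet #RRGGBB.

#FFD7B7

t = 4384/100 = 43.84; the t ≤ 66 branch applies.
R = 255 by definition for t ≤ 66.
G = 99.47·ln 43.84 − 161.1 = 99.47·3.7805 − 161.1 = 214.951.
B = 138.5·ln(43.84 − 10) − 305.0 = 138.5·ln 33.84 − 305.0 = 138.5·3.5216 − 305.0 = 182.748.
Rounded: (255, 215, 183).
In hex: #FFD7B7.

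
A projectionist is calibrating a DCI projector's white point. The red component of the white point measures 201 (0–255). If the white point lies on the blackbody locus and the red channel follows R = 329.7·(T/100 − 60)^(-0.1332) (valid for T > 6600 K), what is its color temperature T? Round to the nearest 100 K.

10100 K

(t − 60)^(-0.1332) = 201/329.7 = 0.60965.
t − 60 = 0.60965^(1/-0.1332) = 0.60965^(-7.508) = 41.071, so t = 101.071.
T = 100·t = 10107 K → 10100 K to the nearest 100 K.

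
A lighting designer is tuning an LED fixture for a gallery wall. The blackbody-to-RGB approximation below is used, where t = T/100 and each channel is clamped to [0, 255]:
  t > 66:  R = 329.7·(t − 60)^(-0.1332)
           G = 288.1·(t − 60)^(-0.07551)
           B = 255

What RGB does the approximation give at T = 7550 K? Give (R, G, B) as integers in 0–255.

t = 7550/100 = 75.5; the t > 66 branch applies.
R = 329.7·(75.5 − 60)^(-0.1332) = 329.7·15.5^(-0.1332) = 329.7·0.69414 = 228.858.
G = 288.1·(75.5 − 60)^(-0.07551) = 288.1·15.5^(-0.07551) = 288.1·0.81305 = 234.240.
B = 255 by definition for t > 66.
Rounded: (229, 234, 255).

(229, 234, 255)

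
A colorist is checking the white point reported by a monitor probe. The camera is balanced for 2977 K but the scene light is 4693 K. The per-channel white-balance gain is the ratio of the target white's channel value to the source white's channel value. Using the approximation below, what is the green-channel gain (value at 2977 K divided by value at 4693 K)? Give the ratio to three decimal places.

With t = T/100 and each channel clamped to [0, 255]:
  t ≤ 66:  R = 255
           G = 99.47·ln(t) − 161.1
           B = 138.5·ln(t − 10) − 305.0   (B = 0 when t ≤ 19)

0.796

At 4693 K (t = 46.93):
  G = 99.47·ln 46.93 − 161.1 = 99.47·3.8487 − 161.1 = 221.726.
At 2977 K (t = 29.77):
  G = 99.47·ln 29.77 − 161.1 = 99.47·3.3935 − 161.1 = 176.452.
Gain = 176.452 / 221.726 = 0.7958 → 0.796.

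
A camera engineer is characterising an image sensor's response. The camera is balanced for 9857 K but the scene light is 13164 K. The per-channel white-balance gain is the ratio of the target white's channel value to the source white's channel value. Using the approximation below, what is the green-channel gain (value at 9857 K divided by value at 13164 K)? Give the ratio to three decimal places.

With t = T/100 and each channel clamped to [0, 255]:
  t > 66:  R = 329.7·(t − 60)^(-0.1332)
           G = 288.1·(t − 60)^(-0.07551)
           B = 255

1.048

At 13164 K (t = 131.64):
  G = 288.1·(131.64 − 60)^(-0.07551) = 288.1·71.64^(-0.07551) = 288.1·0.72430 = 208.670.
At 9857 K (t = 98.57):
  G = 288.1·(98.57 − 60)^(-0.07551) = 288.1·38.57^(-0.07551) = 288.1·0.75897 = 218.658.
Gain = 218.658 / 208.670 = 1.0479 → 1.048.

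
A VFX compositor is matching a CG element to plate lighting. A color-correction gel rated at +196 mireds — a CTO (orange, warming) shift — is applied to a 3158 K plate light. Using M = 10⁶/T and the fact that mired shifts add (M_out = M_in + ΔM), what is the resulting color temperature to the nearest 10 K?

1950 K

M_in = 10⁶/3158 = 316.66 mireds.
M_out = 316.66 + (+196) = 512.66 mireds.
T_out = 10⁶/512.66 = 1950.6 K → 1950 K.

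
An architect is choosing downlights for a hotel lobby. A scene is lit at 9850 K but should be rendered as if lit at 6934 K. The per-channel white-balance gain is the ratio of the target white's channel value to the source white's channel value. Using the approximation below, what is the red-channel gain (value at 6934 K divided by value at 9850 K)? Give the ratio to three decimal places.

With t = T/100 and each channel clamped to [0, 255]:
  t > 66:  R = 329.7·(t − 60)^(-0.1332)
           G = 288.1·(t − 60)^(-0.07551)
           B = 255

At 9850 K (t = 98.5):
  R = 329.7·(98.5 − 60)^(-0.1332) = 329.7·38.5^(-0.1332) = 329.7·0.61492 = 202.738.
At 6934 K (t = 69.34):
  R = 329.7·(69.34 − 60)^(-0.1332) = 329.7·9.34^(-0.1332) = 329.7·0.74259 = 244.832.
Gain = 244.832 / 202.738 = 1.2076 → 1.208.

1.208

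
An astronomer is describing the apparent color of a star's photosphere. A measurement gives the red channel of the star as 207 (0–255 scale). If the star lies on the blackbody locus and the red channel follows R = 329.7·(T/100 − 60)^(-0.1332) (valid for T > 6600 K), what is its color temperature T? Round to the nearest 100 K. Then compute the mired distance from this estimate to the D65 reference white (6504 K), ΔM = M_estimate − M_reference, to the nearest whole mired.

-46 mireds

(t − 60)^(-0.1332) = 207/329.7 = 0.62784.
t − 60 = 0.62784^(1/-0.1332) = 0.62784^(-7.508) = 32.933, so t = 92.933.
T = 100·t = 9293 K → 9300 K to the nearest 100 K.
M_estimate = 10⁶/9300 = 107.53; M_reference = 10⁶/6504 = 153.75.
ΔM = 107.53 − 153.75 = -46.22 → -46 mireds.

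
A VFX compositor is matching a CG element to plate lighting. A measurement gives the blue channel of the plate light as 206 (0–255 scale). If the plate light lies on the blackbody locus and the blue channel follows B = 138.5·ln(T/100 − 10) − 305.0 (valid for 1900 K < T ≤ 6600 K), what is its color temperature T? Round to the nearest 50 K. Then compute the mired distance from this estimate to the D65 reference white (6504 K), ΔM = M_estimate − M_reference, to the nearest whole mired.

ln(t − 10) = (206 + 305.0) / 138.5 = 3.6895.
t − 10 = e^3.6895 = 40.026, so t = 50.026.
T = 100·t = 5003 K → 5000 K to the nearest 50 K.
M_estimate = 10⁶/5000 = 200.00; M_reference = 10⁶/6504 = 153.75.
ΔM = 200.00 − 153.75 = 46.25 → +46 mireds.

+46 mireds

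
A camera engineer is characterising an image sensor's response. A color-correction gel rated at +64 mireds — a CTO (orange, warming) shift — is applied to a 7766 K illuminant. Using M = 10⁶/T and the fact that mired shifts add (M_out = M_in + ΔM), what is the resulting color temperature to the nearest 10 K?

M_in = 10⁶/7766 = 128.77 mireds.
M_out = 128.77 + (+64) = 192.77 mireds.
T_out = 10⁶/192.77 = 5187.6 K → 5190 K.

5190 K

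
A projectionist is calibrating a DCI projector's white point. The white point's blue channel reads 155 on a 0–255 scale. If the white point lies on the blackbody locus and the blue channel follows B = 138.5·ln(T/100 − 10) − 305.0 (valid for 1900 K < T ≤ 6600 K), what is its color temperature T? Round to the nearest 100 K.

ln(t − 10) = (155 + 305.0) / 138.5 = 3.3213.
t − 10 = e^3.3213 = 27.696, so t = 37.696.
T = 100·t = 3770 K → 3800 K to the nearest 100 K.

3800 K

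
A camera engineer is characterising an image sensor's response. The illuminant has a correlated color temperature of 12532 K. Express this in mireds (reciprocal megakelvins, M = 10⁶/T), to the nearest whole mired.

M = 10⁶ / 12532 = 79.796 → 80 mireds.

80 mireds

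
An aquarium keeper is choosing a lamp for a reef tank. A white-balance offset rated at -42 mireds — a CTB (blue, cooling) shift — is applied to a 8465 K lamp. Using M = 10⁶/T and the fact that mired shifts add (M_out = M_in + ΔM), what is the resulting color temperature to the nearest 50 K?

13150 K

M_in = 10⁶/8465 = 118.13 mireds.
M_out = 118.13 + (-42) = 76.13 mireds.
T_out = 10⁶/76.13 = 13134.8 K → 13150 K.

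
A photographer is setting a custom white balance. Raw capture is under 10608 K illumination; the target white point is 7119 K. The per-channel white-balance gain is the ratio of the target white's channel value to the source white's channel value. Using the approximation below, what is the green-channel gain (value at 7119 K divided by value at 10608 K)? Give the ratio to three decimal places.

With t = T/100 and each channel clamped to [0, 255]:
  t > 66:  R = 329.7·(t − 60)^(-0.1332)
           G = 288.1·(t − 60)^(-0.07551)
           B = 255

At 10608 K (t = 106.08):
  G = 288.1·(106.08 − 60)^(-0.07551) = 288.1·46.08^(-0.07551) = 288.1·0.74884 = 215.740.
At 7119 K (t = 71.19):
  G = 288.1·(71.19 − 60)^(-0.07551) = 288.1·11.19^(-0.07551) = 288.1·0.83330 = 240.075.
Gain = 240.075 / 215.740 = 1.1128 → 1.113.

1.113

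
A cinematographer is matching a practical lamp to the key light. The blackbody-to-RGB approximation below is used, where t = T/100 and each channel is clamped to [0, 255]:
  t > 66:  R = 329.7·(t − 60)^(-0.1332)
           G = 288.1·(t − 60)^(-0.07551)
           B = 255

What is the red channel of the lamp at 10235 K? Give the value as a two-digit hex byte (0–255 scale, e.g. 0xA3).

t = 10235/100 = 102.35; the t > 66 branch applies.
R = 329.7·(102.35 − 60)^(-0.1332) = 329.7·42.35^(-0.1332) = 329.7·0.60716 = 200.181.
Rounded: 200; in hex, 0xC8.

0xC8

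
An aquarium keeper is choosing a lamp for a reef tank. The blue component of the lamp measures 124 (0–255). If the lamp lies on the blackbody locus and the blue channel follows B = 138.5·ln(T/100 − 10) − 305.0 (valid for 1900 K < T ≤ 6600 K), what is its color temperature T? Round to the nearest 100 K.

3200 K

ln(t − 10) = (124 + 305.0) / 138.5 = 3.0975.
t − 10 = e^3.0975 = 22.142, so t = 32.142.
T = 100·t = 3214 K → 3200 K to the nearest 100 K.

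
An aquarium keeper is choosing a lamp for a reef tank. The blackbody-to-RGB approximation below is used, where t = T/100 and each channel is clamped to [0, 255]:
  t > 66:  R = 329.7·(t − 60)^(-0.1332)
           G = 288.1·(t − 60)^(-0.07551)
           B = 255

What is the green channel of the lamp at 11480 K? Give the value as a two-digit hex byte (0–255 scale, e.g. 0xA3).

0xD5

t = 11480/100 = 114.8; the t > 66 branch applies.
G = 288.1·(114.8 − 60)^(-0.07551) = 288.1·54.8^(-0.07551) = 288.1·0.73910 = 212.935.
Rounded: 213; in hex, 0xD5.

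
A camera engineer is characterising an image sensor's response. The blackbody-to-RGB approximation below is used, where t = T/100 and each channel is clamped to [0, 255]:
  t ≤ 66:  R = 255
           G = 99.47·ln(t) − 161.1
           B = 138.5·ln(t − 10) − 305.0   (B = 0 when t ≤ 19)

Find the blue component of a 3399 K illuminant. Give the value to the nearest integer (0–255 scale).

135

t = 3399/100 = 33.99; the t ≤ 66 branch applies.
B = 138.5·ln(33.99 − 10) − 305.0 = 138.5·ln 23.99 − 305.0 = 138.5·3.1776 − 305.0 = 135.103.
Rounded: 135.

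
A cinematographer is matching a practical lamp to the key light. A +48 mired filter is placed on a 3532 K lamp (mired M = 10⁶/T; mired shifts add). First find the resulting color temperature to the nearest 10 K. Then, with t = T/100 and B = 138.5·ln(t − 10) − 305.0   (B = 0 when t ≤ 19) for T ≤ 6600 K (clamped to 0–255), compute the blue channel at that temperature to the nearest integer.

M_in = 10⁶/3532 = 283.13; M_out = 283.13 + (+48) = 331.13.
T_out = 10⁶/331.13 = 3020.0 K → 3020 K; t = 30.2.
B = 138.5·ln(30.2 − 10) − 305.0 = 138.5·ln 20.2 − 305.0 = 138.5·3.0057 − 305.0 = 111.287.
Rounded: 111.

111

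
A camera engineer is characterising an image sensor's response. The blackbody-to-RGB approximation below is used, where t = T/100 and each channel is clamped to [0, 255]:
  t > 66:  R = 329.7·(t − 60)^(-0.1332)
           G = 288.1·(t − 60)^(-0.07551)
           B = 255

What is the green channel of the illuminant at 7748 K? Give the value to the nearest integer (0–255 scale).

232

t = 7748/100 = 77.48; the t > 66 branch applies.
G = 288.1·(77.48 − 60)^(-0.07551) = 288.1·17.48^(-0.07551) = 288.1·0.80570 = 232.123.
Rounded: 232.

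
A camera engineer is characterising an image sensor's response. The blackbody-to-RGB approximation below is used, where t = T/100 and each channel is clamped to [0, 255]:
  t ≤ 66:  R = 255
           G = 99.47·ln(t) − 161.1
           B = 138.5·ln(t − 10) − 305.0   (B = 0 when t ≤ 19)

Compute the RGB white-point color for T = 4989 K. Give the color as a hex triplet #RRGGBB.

t = 4989/100 = 49.89; the t ≤ 66 branch applies.
R = 255 by definition for t ≤ 66.
G = 99.47·ln 49.89 − 161.1 = 99.47·3.9098 − 161.1 = 227.810.
B = 138.5·ln(49.89 − 10) − 305.0 = 138.5·ln 39.89 − 305.0 = 138.5·3.6861 − 305.0 = 205.528.
Rounded: (255, 228, 206).
In hex: #FFE4CE.

#FFE4CE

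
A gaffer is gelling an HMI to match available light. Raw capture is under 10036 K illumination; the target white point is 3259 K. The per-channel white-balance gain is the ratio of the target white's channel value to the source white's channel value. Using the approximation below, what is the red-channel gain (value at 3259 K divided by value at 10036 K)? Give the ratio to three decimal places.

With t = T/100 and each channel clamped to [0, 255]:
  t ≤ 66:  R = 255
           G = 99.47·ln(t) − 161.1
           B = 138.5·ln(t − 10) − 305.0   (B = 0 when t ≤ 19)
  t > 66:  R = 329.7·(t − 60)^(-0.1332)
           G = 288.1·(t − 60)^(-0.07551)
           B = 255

At 10036 K (t = 100.36):
  R = 329.7·(100.36 − 60)^(-0.1332) = 329.7·40.36^(-0.1332) = 329.7·0.61106 = 201.468.
At 3259 K (t = 32.59):
  R = 255 by definition for t ≤ 66.
Gain = 255.000 / 201.468 = 1.2657 → 1.266.

1.266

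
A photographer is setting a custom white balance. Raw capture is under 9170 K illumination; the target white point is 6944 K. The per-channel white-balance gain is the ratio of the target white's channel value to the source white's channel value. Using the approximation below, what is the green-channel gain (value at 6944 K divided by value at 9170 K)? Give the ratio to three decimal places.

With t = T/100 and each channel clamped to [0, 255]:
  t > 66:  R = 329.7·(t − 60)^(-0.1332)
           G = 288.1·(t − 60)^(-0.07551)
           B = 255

1.096

At 9170 K (t = 91.7):
  G = 288.1·(91.7 − 60)^(-0.07551) = 288.1·31.7^(-0.07551) = 288.1·0.77029 = 221.921.
At 6944 K (t = 69.44):
  G = 288.1·(69.44 − 60)^(-0.07551) = 288.1·9.44^(-0.07551) = 288.1·0.84407 = 243.177.
Gain = 243.177 / 221.921 = 1.0958 → 1.096.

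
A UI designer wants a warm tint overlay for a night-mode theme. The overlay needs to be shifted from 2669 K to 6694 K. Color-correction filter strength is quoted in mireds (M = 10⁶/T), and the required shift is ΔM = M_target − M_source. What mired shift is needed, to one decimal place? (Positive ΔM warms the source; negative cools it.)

-225.3 mireds

M_source = 10⁶/2669 = 374.672; M_target = 10⁶/6694 = 149.388.
ΔM = 149.388 − 374.672 = -225.285 → -225.3 mireds, a cooling shift.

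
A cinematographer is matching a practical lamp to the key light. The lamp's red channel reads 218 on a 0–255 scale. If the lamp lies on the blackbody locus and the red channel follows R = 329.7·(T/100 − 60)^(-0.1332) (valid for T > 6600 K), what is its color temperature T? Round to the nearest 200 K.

(t − 60)^(-0.1332) = 218/329.7 = 0.66121.
t − 60 = 0.66121^(1/-0.1332) = 0.66121^(-7.508) = 22.326, so t = 82.326.
T = 100·t = 8233 K → 8200 K to the nearest 200 K.

8200 K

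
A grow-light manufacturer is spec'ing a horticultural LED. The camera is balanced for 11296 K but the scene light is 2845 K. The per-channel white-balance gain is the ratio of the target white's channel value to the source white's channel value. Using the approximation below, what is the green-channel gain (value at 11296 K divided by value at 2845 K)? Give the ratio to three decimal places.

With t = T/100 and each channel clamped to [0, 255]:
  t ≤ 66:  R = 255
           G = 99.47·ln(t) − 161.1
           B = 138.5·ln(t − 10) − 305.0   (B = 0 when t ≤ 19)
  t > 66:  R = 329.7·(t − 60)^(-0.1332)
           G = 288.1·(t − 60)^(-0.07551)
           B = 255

At 2845 K (t = 28.45):
  G = 99.47·ln 28.45 − 161.1 = 99.47·3.3481 − 161.1 = 171.940.
At 11296 K (t = 112.96):
  G = 288.1·(112.96 − 60)^(-0.07551) = 288.1·52.96^(-0.07551) = 288.1·0.74101 = 213.485.
Gain = 213.485 / 171.940 = 1.2416 → 1.242.

1.242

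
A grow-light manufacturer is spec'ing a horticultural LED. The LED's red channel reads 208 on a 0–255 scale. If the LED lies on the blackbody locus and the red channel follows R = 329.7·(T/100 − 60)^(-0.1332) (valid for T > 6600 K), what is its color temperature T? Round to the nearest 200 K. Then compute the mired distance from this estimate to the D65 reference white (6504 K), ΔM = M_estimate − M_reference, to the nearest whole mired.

-45 mireds

(t − 60)^(-0.1332) = 208/329.7 = 0.63088.
t − 60 = 0.63088^(1/-0.1332) = 0.63088^(-7.508) = 31.763, so t = 91.763.
T = 100·t = 9176 K → 9200 K to the nearest 200 K.
M_estimate = 10⁶/9200 = 108.70; M_reference = 10⁶/6504 = 153.75.
ΔM = 108.70 − 153.75 = -45.06 → -45 mireds.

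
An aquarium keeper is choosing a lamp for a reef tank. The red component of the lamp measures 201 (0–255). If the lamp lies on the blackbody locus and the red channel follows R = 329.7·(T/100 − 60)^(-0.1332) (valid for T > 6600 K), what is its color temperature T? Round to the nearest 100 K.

10100 K

(t − 60)^(-0.1332) = 201/329.7 = 0.60965.
t − 60 = 0.60965^(1/-0.1332) = 0.60965^(-7.508) = 41.071, so t = 101.071.
T = 100·t = 10107 K → 10100 K to the nearest 100 K.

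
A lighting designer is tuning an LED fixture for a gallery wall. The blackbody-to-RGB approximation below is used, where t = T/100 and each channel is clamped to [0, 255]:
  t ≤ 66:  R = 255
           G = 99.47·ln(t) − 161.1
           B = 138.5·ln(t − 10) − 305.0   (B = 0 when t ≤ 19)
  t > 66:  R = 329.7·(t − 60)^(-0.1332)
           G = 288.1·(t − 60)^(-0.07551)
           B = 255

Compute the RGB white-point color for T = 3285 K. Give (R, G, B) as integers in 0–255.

t = 3285/100 = 32.85; the t ≤ 66 branch applies.
R = 255 by definition for t ≤ 66.
G = 99.47·ln 32.85 − 161.1 = 99.47·3.4920 − 161.1 = 186.244.
B = 138.5·ln(32.85 − 10) − 305.0 = 138.5·ln 22.85 − 305.0 = 138.5·3.1290 − 305.0 = 128.360.
Rounded: (255, 186, 128).

(255, 186, 128)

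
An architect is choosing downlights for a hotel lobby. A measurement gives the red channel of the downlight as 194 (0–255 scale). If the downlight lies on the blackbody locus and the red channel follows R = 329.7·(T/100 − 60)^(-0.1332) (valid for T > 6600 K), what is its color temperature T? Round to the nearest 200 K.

(t − 60)^(-0.1332) = 194/329.7 = 0.58841.
t − 60 = 0.58841^(1/-0.1332) = 0.58841^(-7.508) = 53.593, so t = 113.593.
T = 100·t = 11359 K → 11400 K to the nearest 200 K.

11400 K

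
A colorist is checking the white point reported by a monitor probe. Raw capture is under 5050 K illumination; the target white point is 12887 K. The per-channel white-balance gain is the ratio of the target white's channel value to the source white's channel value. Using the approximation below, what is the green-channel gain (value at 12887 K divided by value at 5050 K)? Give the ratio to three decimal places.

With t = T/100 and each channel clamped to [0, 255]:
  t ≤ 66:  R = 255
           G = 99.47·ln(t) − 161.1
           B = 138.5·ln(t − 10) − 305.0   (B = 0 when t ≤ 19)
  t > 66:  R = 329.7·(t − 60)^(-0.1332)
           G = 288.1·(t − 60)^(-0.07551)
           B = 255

0.914

At 5050 K (t = 50.5):
  G = 99.47·ln 50.5 − 161.1 = 99.47·3.9220 − 161.1 = 229.019.
At 12887 K (t = 128.87):
  G = 288.1·(128.87 − 60)^(-0.07551) = 288.1·68.87^(-0.07551) = 288.1·0.72646 = 209.292.
Gain = 209.292 / 229.019 = 0.9139 → 0.914.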